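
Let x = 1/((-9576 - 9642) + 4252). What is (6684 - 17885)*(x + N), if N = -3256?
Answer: 545816855697/14966 ≈ 3.6470e+7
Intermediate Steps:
x = -1/14966 (x = 1/(-19218 + 4252) = 1/(-14966) = -1/14966 ≈ -6.6818e-5)
(6684 - 17885)*(x + N) = (6684 - 17885)*(-1/14966 - 3256) = -11201*(-48729297/14966) = 545816855697/14966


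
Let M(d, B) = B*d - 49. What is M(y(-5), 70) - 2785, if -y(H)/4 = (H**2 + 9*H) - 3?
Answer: 3606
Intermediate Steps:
y(H) = 12 - 36*H - 4*H**2 (y(H) = -4*((H**2 + 9*H) - 3) = -4*(-3 + H**2 + 9*H) = 12 - 36*H - 4*H**2)
M(d, B) = -49 + B*d
M(y(-5), 70) - 2785 = (-49 + 70*(12 - 36*(-5) - 4*(-5)**2)) - 2785 = (-49 + 70*(12 + 180 - 4*25)) - 2785 = (-49 + 70*(12 + 180 - 100)) - 2785 = (-49 + 70*92) - 2785 = (-49 + 6440) - 2785 = 6391 - 2785 = 3606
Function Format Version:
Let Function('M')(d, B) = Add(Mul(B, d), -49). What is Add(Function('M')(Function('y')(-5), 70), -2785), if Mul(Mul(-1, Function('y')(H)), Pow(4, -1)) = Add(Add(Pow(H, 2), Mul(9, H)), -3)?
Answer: 3606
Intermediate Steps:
Function('y')(H) = Add(12, Mul(-36, H), Mul(-4, Pow(H, 2))) (Function('y')(H) = Mul(-4, Add(Add(Pow(H, 2), Mul(9, H)), -3)) = Mul(-4, Add(-3, Pow(H, 2), Mul(9, H))) = Add(12, Mul(-36, H), Mul(-4, Pow(H, 2))))
Function('M')(d, B) = Add(-49, Mul(B, d))
Add(Function('M')(Function('y')(-5), 70), -2785) = Add(Add(-49, Mul(70, Add(12, Mul(-36, -5), Mul(-4, Pow(-5, 2))))), -2785) = Add(Add(-49, Mul(70, Add(12, 180, Mul(-4, 25)))), -2785) = Add(Add(-49, Mul(70, Add(12, 180, -100))), -2785) = Add(Add(-49, Mul(70, 92)), -2785) = Add(Add(-49, 6440), -2785) = Add(6391, -2785) = 3606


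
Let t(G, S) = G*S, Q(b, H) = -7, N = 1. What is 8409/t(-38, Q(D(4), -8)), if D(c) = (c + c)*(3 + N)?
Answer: 8409/266 ≈ 31.613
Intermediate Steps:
D(c) = 8*c (D(c) = (c + c)*(3 + 1) = (2*c)*4 = 8*c)
8409/t(-38, Q(D(4), -8)) = 8409/((-38*(-7))) = 8409/266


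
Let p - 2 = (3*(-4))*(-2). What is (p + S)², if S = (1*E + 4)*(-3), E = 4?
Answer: 4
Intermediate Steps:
S = -24 (S = (1*4 + 4)*(-3) = (4 + 4)*(-3) = 8*(-3) = -24)
p = 26 (p = 2 + (3*(-4))*(-2) = 2 - 12*(-2) = 2 + 24 = 26)
(p + S)² = (26 - 24)² = 2² = 4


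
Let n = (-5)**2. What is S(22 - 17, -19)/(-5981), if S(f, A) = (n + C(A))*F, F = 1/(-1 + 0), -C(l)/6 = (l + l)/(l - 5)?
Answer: 31/11962 ≈ 0.0025915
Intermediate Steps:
C(l) = -12*l/(-5 + l) (C(l) = -6*(l + l)/(l - 5) = -6*2*l/(-5 + l) = -12*l/(-5 + l))
F = -1 (F = 1/(-1) = -1)
n = 25
S(f, A) = -25 + 12*A/(-5 + A) (S(f, A) = (25 - 12*A/(-5 + A))*(-1) = -25 + 12*A/(-5 + A))
S(22 - 17, -19)/(-5981) = ((125 - 13*(-19))/(-5 - 19))/(-5981) = ((125 + 247)/(-24))*(-1/5981) = -1/24*372*(-1/5981) = -31/2*(-1/5981) = 31/11962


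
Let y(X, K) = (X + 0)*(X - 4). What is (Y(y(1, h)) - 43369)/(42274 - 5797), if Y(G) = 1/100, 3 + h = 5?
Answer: -206519/173700 ≈ -1.1889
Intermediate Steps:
h = 2 (h = -3 + 5 = 2)
y(X, K) = X*(-4 + X)
Y(G) = 1/100
(Y(y(1, h)) - 43369)/(42274 - 5797) = (1/100 - 43369)/(42274 - 5797) = -4336899/100/36477 = -4336899/100*1/36477 = -206519/173700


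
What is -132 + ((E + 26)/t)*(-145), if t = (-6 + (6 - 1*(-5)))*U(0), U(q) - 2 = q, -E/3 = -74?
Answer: -3728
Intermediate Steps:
E = 222 (E = -3*(-74) = 222)
U(q) = 2 + q
t = 10 (t = (-6 + (6 - 1*(-5)))*(2 + 0) = (-6 + (6 + 5))*2 = (-6 + 11)*2 = 5*2 = 10)
-132 + ((E + 26)/t)*(-145) = -132 + ((222 + 26)/10)*(-145) = -132 + (248*(⅒))*(-145) = -132 + (124/5)*(-145) = -132 - 3596 = -3728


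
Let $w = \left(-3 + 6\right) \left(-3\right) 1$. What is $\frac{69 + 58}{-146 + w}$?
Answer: $- \frac{127}{155} \approx -0.81936$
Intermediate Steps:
$w = -9$ ($w = 3 \left(-3\right) 1 = \left(-9\right) 1 = -9$)
$\frac{69 + 58}{-146 + w} = \frac{69 + 58}{-146 - 9} = \frac{1}{-155} \cdot 127 = \left(- \frac{1}{155}\right) 127 = - \frac{127}{155}$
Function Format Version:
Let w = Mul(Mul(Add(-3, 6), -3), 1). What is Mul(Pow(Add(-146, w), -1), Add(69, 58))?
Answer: Rational(-127, 155) ≈ -0.81936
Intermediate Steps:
w = -9 (w = Mul(Mul(3, -3), 1) = Mul(-9, 1) = -9)
Mul(Pow(Add(-146, w), -1), Add(69, 58)) = Mul(Pow(Add(-146, -9), -1), Add(69, 58)) = Mul(Pow(-155, -1), 127) = Mul(Rational(-1, 155), 127) = Rational(-127, 155)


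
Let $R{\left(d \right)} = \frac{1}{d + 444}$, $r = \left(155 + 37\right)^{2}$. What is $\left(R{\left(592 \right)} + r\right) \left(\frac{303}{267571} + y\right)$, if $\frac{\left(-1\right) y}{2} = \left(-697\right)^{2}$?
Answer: $- \frac{9928801250132780375}{277203556} \approx -3.5818 \cdot 10^{10}$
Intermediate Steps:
$r = 36864$ ($r = 192^{2} = 36864$)
$y = -971618$ ($y = - 2 \left(-697\right)^{2} = \left(-2\right) 485809 = -971618$)
$R{\left(d \right)} = \frac{1}{444 + d}$
$\left(R{\left(592 \right)} + r\right) \left(\frac{303}{267571} + y\right) = \left(\frac{1}{444 + 592} + 36864\right) \left(\frac{303}{267571} - 971618\right) = \left(\frac{1}{1036} + 36864\right) \left(303 \cdot \frac{1}{267571} - 971618\right) = \left(\frac{1}{1036} + 36864\right) \left(\frac{303}{267571} - 971618\right) = \frac{38191105}{1036} \left(- \frac{259976799575}{267571}\right) = - \frac{9928801250132780375}{277203556}$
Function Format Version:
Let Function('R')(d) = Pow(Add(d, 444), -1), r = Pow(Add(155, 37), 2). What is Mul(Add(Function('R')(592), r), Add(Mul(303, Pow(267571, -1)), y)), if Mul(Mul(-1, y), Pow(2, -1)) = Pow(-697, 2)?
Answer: Rational(-9928801250132780375, 277203556) ≈ -3.5818e+10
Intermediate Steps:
r = 36864 (r = Pow(192, 2) = 36864)
y = -971618 (y = Mul(-2, Pow(-697, 2)) = Mul(-2, 485809) = -971618)
Function('R')(d) = Pow(Add(444, d), -1)
Mul(Add(Function('R')(592), r), Add(Mul(303, Pow(267571, -1)), y)) = Mul(Add(Pow(Add(444, 592), -1), 36864), Add(Mul(303, Pow(267571, -1)), -971618)) = Mul(Add(Pow(1036, -1), 36864), Add(Mul(303, Rational(1, 267571)), -971618)) = Mul(Add(Rational(1, 1036), 36864), Add(Rational(303, 267571), -971618)) = Mul(Rational(38191105, 1036), Rational(-259976799575, 267571)) = Rational(-9928801250132780375, 277203556)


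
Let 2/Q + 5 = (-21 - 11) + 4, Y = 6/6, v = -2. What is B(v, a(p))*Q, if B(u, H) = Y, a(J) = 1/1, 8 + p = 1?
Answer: -2/33 ≈ -0.060606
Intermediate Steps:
p = -7 (p = -8 + 1 = -7)
a(J) = 1
Y = 1 (Y = 6*(1/6) = 1)
B(u, H) = 1
Q = -2/33 (Q = 2/(-5 + ((-21 - 11) + 4)) = 2/(-5 + (-32 + 4)) = 2/(-5 - 28) = 2/(-33) = 2*(-1/33) = -2/33 ≈ -0.060606)
B(v, a(p))*Q = 1*(-2/33) = -2/33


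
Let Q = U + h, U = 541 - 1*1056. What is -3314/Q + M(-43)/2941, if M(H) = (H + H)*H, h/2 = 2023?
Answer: 3311164/10384671 ≈ 0.31885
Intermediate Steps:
h = 4046 (h = 2*2023 = 4046)
U = -515 (U = 541 - 1056 = -515)
Q = 3531 (Q = -515 + 4046 = 3531)
M(H) = 2*H² (M(H) = (2*H)*H = 2*H²)
-3314/Q + M(-43)/2941 = -3314/3531 + (2*(-43)²)/2941 = -3314*1/3531 + (2*1849)*(1/2941) = -3314/3531 + 3698*(1/2941) = -3314/3531 + 3698/2941 = 3311164/10384671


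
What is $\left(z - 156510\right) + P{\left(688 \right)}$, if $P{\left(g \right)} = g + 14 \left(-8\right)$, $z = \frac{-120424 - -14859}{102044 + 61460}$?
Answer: $- \frac{25495938301}{163504} \approx -1.5593 \cdot 10^{5}$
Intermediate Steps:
$z = - \frac{105565}{163504}$ ($z = \frac{-120424 + 14859}{163504} = \left(-105565\right) \frac{1}{163504} = - \frac{105565}{163504} \approx -0.64564$)
$P{\left(g \right)} = -112 + g$ ($P{\left(g \right)} = g - 112 = -112 + g$)
$\left(z - 156510\right) + P{\left(688 \right)} = \left(- \frac{105565}{163504} - 156510\right) + \left(-112 + 688\right) = - \frac{25590116605}{163504} + 576 = - \frac{25495938301}{163504}$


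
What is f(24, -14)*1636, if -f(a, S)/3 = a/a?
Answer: -4908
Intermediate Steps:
f(a, S) = -3 (f(a, S) = -3*a/a = -3*1 = -3)
f(24, -14)*1636 = -3*1636 = -4908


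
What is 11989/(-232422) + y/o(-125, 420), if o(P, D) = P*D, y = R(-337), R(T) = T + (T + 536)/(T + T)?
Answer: -61898774131/1370708745000 ≈ -0.045158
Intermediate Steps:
R(T) = T + (536 + T)/(2*T) (R(T) = T + (536 + T)/((2*T)) = T + (536 + T)*(1/(2*T)) = T + (536 + T)/(2*T))
y = -227337/674 (y = ½ - 337 + 268/(-337) = ½ - 337 + 268*(-1/337) = ½ - 337 - 268/337 = -227337/674 ≈ -337.30)
o(P, D) = D*P
11989/(-232422) + y/o(-125, 420) = 11989/(-232422) - 227337/(674*(420*(-125))) = 11989*(-1/232422) - 227337/674/(-52500) = -11989/232422 - 227337/674*(-1/52500) = -11989/232422 + 75779/11795000 = -61898774131/1370708745000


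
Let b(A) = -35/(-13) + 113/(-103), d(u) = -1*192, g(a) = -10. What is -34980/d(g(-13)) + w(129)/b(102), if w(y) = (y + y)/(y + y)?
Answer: 780983/4272 ≈ 182.81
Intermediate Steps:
d(u) = -192
w(y) = 1 (w(y) = (2*y)/((2*y)) = (2*y)*(1/(2*y)) = 1)
b(A) = 2136/1339 (b(A) = -35*(-1/13) + 113*(-1/103) = 35/13 - 113/103 = 2136/1339)
-34980/d(g(-13)) + w(129)/b(102) = -34980/(-192) + 1/(2136/1339) = -34980*(-1/192) + 1*(1339/2136) = 2915/16 + 1339/2136 = 780983/4272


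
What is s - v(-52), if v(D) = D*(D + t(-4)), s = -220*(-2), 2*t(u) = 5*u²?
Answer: -184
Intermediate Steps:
t(u) = 5*u²/2 (t(u) = (5*u²)/2 = 5*u²/2)
s = 440
v(D) = D*(40 + D) (v(D) = D*(D + (5/2)*(-4)²) = D*(D + (5/2)*16) = D*(D + 40) = D*(40 + D))
s - v(-52) = 440 - (-52)*(40 - 52) = 440 - (-52)*(-12) = 440 - 1*624 = 440 - 624 = -184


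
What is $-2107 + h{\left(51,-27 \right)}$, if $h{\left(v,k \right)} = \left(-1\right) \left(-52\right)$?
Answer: $-2055$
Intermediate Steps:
$h{\left(v,k \right)} = 52$
$-2107 + h{\left(51,-27 \right)} = -2107 + 52 = -2055$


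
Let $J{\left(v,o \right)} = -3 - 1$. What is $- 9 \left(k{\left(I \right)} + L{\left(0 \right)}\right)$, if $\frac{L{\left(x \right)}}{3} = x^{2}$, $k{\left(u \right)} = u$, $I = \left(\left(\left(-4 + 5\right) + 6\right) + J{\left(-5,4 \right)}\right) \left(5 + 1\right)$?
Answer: $-162$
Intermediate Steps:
$J{\left(v,o \right)} = -4$ ($J{\left(v,o \right)} = -3 - 1 = -4$)
$I = 18$ ($I = \left(\left(\left(-4 + 5\right) + 6\right) - 4\right) \left(5 + 1\right) = \left(\left(1 + 6\right) - 4\right) 6 = \left(7 - 4\right) 6 = 3 \cdot 6 = 18$)
$L{\left(x \right)} = 3 x^{2}$
$- 9 \left(k{\left(I \right)} + L{\left(0 \right)}\right) = - 9 \left(18 + 3 \cdot 0^{2}\right) = - 9 \left(18 + 3 \cdot 0\right) = - 9 \left(18 + 0\right) = \left(-9\right) 18 = -162$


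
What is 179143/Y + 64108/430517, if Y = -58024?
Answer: -73404304339/24980318408 ≈ -2.9385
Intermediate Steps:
179143/Y + 64108/430517 = 179143/(-58024) + 64108/430517 = 179143*(-1/58024) + 64108*(1/430517) = -179143/58024 + 64108/430517 = -73404304339/24980318408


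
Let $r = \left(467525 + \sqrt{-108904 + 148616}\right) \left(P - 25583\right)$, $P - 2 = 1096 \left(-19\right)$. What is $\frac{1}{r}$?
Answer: $- \frac{93505}{2028637136858553} + \frac{4 \sqrt{2482}}{10143185684292765} \approx -4.6073 \cdot 10^{-11}$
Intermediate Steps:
$P = -20822$ ($P = 2 + 1096 \left(-19\right) = 2 - 20824 = -20822$)
$r = -21695497625 - 185620 \sqrt{2482}$ ($r = \left(467525 + \sqrt{-108904 + 148616}\right) \left(-20822 - 25583\right) = \left(467525 + \sqrt{39712}\right) \left(-46405\right) = \left(467525 + 4 \sqrt{2482}\right) \left(-46405\right) = -21695497625 - 185620 \sqrt{2482} \approx -2.1705 \cdot 10^{10}$)
$\frac{1}{r} = \frac{1}{-21695497625 - 185620 \sqrt{2482}}$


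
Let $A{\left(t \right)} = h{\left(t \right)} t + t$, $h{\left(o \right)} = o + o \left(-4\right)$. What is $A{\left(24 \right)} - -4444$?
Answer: $2740$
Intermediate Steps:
$h{\left(o \right)} = - 3 o$ ($h{\left(o \right)} = o - 4 o = - 3 o$)
$A{\left(t \right)} = t - 3 t^{2}$ ($A{\left(t \right)} = - 3 t t + t = - 3 t^{2} + t = t - 3 t^{2}$)
$A{\left(24 \right)} - -4444 = 24 \left(1 - 72\right) - -4444 = 24 \left(1 - 72\right) + 4444 = 24 \left(-71\right) + 4444 = -1704 + 4444 = 2740$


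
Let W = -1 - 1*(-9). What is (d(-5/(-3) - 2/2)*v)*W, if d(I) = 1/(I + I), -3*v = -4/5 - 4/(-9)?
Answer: 32/45 ≈ 0.71111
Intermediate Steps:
v = 16/135 (v = -(-4/5 - 4/(-9))/3 = -(-4*1/5 - 4*(-1/9))/3 = -(-4/5 + 4/9)/3 = -1/3*(-16/45) = 16/135 ≈ 0.11852)
d(I) = 1/(2*I)
W = 8 (W = -1 + 9 = 8)
(d(-5/(-3) - 2/2)*v)*W = ((1/(2*(-5/(-3) - 2/2)))*(16/135))*8 = ((1/(2*(-5*(-1/3) - 2*1/2)))*(16/135))*8 = ((1/(2*(5/3 - 1)))*(16/135))*8 = ((1/(2*(2/3)))*(16/135))*8 = (((1/2)*(3/2))*(16/135))*8 = ((3/4)*(16/135))*8 = (4/45)*8 = 32/45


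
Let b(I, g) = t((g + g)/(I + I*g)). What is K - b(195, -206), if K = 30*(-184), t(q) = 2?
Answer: -5522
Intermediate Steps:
b(I, g) = 2
K = -5520
K - b(195, -206) = -5520 - 1*2 = -5520 - 2 = -5522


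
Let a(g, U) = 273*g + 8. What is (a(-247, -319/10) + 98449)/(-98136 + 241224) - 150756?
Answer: -3595223917/23848 ≈ -1.5076e+5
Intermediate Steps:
a(g, U) = 8 + 273*g
(a(-247, -319/10) + 98449)/(-98136 + 241224) - 150756 = ((8 + 273*(-247)) + 98449)/(-98136 + 241224) - 150756 = ((8 - 67431) + 98449)/143088 - 150756 = (-67423 + 98449)*(1/143088) - 150756 = 31026*(1/143088) - 150756 = 5171/23848 - 150756 = -3595223917/23848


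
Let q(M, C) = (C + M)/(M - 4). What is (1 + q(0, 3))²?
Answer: 1/16 ≈ 0.062500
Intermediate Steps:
q(M, C) = (C + M)/(-4 + M)
(1 + q(0, 3))² = (1 + (3 + 0)/(-4 + 0))² = (1 + 3/(-4))² = (1 - ¼*3)² = (1 - ¾)² = (¼)² = 1/16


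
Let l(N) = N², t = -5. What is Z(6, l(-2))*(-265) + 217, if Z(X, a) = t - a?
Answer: 2602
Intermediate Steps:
Z(X, a) = -5 - a
Z(6, l(-2))*(-265) + 217 = (-5 - 1*(-2)²)*(-265) + 217 = (-5 - 1*4)*(-265) + 217 = (-5 - 4)*(-265) + 217 = -9*(-265) + 217 = 2385 + 217 = 2602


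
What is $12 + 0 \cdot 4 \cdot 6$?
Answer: $12$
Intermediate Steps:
$12 + 0 \cdot 4 \cdot 6 = 12 + 0 \cdot 6 = 12 + 0 = 12$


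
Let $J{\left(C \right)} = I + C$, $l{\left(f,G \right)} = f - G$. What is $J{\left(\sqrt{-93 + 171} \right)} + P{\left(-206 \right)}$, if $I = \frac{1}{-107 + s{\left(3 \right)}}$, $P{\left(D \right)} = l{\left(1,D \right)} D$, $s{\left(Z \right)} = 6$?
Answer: $- \frac{4306843}{101} + \sqrt{78} \approx -42633.0$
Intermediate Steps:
$P{\left(D \right)} = D \left(1 - D\right)$ ($P{\left(D \right)} = \left(1 - D\right) D = D \left(1 - D\right)$)
$I = - \frac{1}{101}$ ($I = \frac{1}{-107 + 6} = \frac{1}{-101} = - \frac{1}{101} \approx -0.009901$)
$J{\left(C \right)} = - \frac{1}{101} + C$
$J{\left(\sqrt{-93 + 171} \right)} + P{\left(-206 \right)} = \left(- \frac{1}{101} + \sqrt{-93 + 171}\right) - 206 \left(1 - -206\right) = \left(- \frac{1}{101} + \sqrt{78}\right) - 206 \left(1 + 206\right) = \left(- \frac{1}{101} + \sqrt{78}\right) - 42642 = - \frac{4306843}{101} + \sqrt{78}$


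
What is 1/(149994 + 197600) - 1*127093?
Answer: -44176764241/347594 ≈ -1.2709e+5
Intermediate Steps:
1/(149994 + 197600) - 1*127093 = 1/347594 - 127093 = -44176764241/347594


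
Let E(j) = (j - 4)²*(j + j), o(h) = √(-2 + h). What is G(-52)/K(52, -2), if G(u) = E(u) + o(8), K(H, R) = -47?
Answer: 326144/47 - √6/47 ≈ 6939.2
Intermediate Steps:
E(j) = 2*j*(-4 + j)² (E(j) = (-4 + j)²*(2*j) = 2*j*(-4 + j)²)
G(u) = √6 + 2*u*(-4 + u)² (G(u) = 2*u*(-4 + u)² + √(-2 + 8) = 2*u*(-4 + u)² + √6 = √6 + 2*u*(-4 + u)²)
G(-52)/K(52, -2) = (√6 + 2*(-52)*(-4 - 52)²)/(-47) = (√6 + 2*(-52)*(-56)²)*(-1/47) = (√6 + 2*(-52)*3136)*(-1/47) = (√6 - 326144)*(-1/47) = (-326144 + √6)*(-1/47) = 326144/47 - √6/47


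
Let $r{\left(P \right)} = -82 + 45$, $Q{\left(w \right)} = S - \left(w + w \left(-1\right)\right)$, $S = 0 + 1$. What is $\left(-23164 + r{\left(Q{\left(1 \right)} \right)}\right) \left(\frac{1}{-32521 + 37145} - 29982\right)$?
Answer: $\frac{3216511631167}{4624} \approx 6.9561 \cdot 10^{8}$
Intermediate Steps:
$S = 1$
$Q{\left(w \right)} = 1$ ($Q{\left(w \right)} = 1 - \left(w + w \left(-1\right)\right) = 1 - \left(w - w\right) = 1 - 0 = 1 + 0 = 1$)
$r{\left(P \right)} = -37$
$\left(-23164 + r{\left(Q{\left(1 \right)} \right)}\right) \left(\frac{1}{-32521 + 37145} - 29982\right) = \left(-23164 - 37\right) \left(\frac{1}{-32521 + 37145} - 29982\right) = - 23201 \left(\frac{1}{4624} - 29982\right) = \left(-23201\right) \left(- \frac{138636767}{4624}\right) = \frac{3216511631167}{4624}$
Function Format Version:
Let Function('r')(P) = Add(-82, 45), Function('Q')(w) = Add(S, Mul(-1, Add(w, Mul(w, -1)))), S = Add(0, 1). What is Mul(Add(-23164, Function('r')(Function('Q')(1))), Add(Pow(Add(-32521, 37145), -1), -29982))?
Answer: Rational(3216511631167, 4624) ≈ 6.9561e+8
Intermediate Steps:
S = 1
Function('Q')(w) = 1 (Function('Q')(w) = Add(1, Mul(-1, Add(w, Mul(w, -1)))) = Add(1, Mul(-1, Add(w, Mul(-1, w)))) = Add(1, Mul(-1, 0)) = Add(1, 0) = 1)
Function('r')(P) = -37
Mul(Add(-23164, Function('r')(Function('Q')(1))), Add(Pow(Add(-32521, 37145), -1), -29982)) = Mul(Add(-23164, -37), Add(Pow(Add(-32521, 37145), -1), -29982)) = Mul(-23201, Add(Pow(4624, -1), -29982)) = Mul(-23201, Add(Rational(1, 4624), -29982)) = Mul(-23201, Rational(-138636767, 4624)) = Rational(3216511631167, 4624)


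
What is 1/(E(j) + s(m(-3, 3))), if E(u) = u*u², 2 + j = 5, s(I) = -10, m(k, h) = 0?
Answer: 1/17 ≈ 0.058824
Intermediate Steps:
j = 3 (j = -2 + 5 = 3)
E(u) = u³
1/(E(j) + s(m(-3, 3))) = 1/(3³ - 10) = 1/(27 - 10) = 1/17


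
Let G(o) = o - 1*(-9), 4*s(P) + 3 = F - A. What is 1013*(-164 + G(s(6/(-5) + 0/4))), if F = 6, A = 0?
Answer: -625021/4 ≈ -1.5626e+5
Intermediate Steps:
s(P) = ¾ (s(P) = -¾ + (6 - 1*0)/4 = -¾ + (6 + 0)/4 = -¾ + (¼)*6 = -¾ + 3/2 = ¾)
G(o) = 9 + o (G(o) = o + 9 = 9 + o)
1013*(-164 + G(s(6/(-5) + 0/4))) = 1013*(-164 + (9 + ¾)) = 1013*(-164 + 39/4) = 1013*(-617/4) = -625021/4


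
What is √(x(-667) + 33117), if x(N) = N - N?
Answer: √33117 ≈ 181.98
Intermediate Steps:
x(N) = 0
√(x(-667) + 33117) = √(0 + 33117) = √33117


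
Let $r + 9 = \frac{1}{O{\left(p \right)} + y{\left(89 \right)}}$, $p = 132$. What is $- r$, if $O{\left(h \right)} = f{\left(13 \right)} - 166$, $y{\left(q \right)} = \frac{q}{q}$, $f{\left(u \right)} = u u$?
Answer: $\frac{35}{4} \approx 8.75$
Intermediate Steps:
$f{\left(u \right)} = u^{2}$
$y{\left(q \right)} = 1$
$O{\left(h \right)} = 3$ ($O{\left(h \right)} = 13^{2} - 166 = 169 - 166 = 3$)
$r = - \frac{35}{4}$ ($r = -9 + \frac{1}{3 + 1} = -9 + \frac{1}{4} = - \frac{35}{4} \approx -8.75$)
$- r = \left(-1\right) \left(- \frac{35}{4}\right) = \frac{35}{4}$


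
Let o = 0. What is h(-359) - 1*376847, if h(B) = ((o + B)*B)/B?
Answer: -377206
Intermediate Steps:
h(B) = B (h(B) = ((0 + B)*B)/B = (B*B)/B = B²/B = B)
h(-359) - 1*376847 = -359 - 1*376847 = -359 - 376847 = -377206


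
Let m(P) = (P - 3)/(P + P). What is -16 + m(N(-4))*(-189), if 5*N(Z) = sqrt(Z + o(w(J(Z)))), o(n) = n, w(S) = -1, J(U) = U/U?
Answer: -221/2 - 567*I*sqrt(5)/2 ≈ -110.5 - 633.92*I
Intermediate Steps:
J(U) = 1
N(Z) = sqrt(-1 + Z)/5 (N(Z) = sqrt(Z - 1)/5 = sqrt(-1 + Z)/5)
m(P) = (-3 + P)/(2*P) (m(P) = (-3 + P)/((2*P)) = (1/(2*P))*(-3 + P) = (-3 + P)/(2*P))
-16 + m(N(-4))*(-189) = -16 + ((-3 + sqrt(-1 - 4)/5)/(2*((sqrt(-1 - 4)/5))))*(-189) = -16 + ((-3 + sqrt(-5)/5)/(2*((sqrt(-5)/5))))*(-189) = -16 + ((-3 + (I*sqrt(5))/5)/(2*(((I*sqrt(5))/5))))*(-189) = -16 + ((-3 + I*sqrt(5)/5)/(2*((I*sqrt(5)/5))))*(-189) = -16 + ((-I*sqrt(5))*(-3 + I*sqrt(5)/5)/2)*(-189) = -16 - I*sqrt(5)*(-3 + I*sqrt(5)/5)/2*(-189) = -16 + 189*I*sqrt(5)*(-3 + I*sqrt(5)/5)/2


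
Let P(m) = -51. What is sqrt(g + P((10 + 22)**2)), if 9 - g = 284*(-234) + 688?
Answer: sqrt(65726) ≈ 256.37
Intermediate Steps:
g = 65777 (g = 9 - (284*(-234) + 688) = 9 - (-66456 + 688) = 9 - 1*(-65768) = 9 + 65768 = 65777)
sqrt(g + P((10 + 22)**2)) = sqrt(65777 - 51) = sqrt(65726)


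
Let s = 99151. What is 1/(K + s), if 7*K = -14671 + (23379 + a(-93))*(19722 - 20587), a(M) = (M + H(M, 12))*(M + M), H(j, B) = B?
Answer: -7/32575539 ≈ -2.1489e-7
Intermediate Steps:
a(M) = 2*M*(12 + M) (a(M) = (M + 12)*(M + M) = (12 + M)*(2*M) = 2*M*(12 + M))
K = -33269596/7 (K = (-14671 + (23379 + 2*(-93)*(12 - 93))*(19722 - 20587))/7 = (-14671 + (23379 + 2*(-93)*(-81))*(-865))/7 = (-14671 + (23379 + 15066)*(-865))/7 = (-14671 + 38445*(-865))/7 = (-14671 - 33254925)/7 = (⅐)*(-33269596) = -33269596/7 ≈ -4.7528e+6)
1/(K + s) = 1/(-33269596/7 + 99151) = 1/(-32575539/7) = -7/32575539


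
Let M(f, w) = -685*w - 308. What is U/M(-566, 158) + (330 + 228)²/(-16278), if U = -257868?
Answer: -2466437544/147231797 ≈ -16.752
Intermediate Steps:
M(f, w) = -308 - 685*w
U/M(-566, 158) + (330 + 228)²/(-16278) = -257868/(-308 - 685*158) + (330 + 228)²/(-16278) = -257868/(-308 - 108230) + 558²*(-1/16278) = -257868/(-108538) + 311364*(-1/16278) = -257868*(-1/108538) - 51894/2713 = 128934/54269 - 51894/2713 = -2466437544/147231797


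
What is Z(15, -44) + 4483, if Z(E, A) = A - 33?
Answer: 4406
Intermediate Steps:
Z(E, A) = -33 + A
Z(15, -44) + 4483 = (-33 - 44) + 4483 = -77 + 4483 = 4406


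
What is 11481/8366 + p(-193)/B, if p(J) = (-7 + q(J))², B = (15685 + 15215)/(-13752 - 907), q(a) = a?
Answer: -551138539/29046 ≈ -18975.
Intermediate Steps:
B = -30900/14659 (B = 30900/(-14659) = 30900*(-1/14659) = -30900/14659 ≈ -2.1079)
p(J) = (-7 + J)²
11481/8366 + p(-193)/B = 11481/8366 + (-7 - 193)²/(-30900/14659) = 11481*(1/8366) + (-200)²*(-14659/30900) = 129/94 + 40000*(-14659/30900) = 129/94 - 5863600/309 = -551138539/29046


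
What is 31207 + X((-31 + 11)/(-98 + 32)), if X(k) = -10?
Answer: 31197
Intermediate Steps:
31207 + X((-31 + 11)/(-98 + 32)) = 31207 - 10 = 31197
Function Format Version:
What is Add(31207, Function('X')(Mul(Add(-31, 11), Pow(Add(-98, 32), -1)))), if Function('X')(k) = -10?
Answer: 31197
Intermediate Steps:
Add(31207, Function('X')(Mul(Add(-31, 11), Pow(Add(-98, 32), -1)))) = Add(31207, -10) = 31197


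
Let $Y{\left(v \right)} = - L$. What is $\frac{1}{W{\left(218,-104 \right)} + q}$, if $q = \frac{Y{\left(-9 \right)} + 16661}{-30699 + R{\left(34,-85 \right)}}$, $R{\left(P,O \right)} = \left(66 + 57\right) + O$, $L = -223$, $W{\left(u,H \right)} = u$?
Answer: $\frac{30661}{6667214} \approx 0.0045988$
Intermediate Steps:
$Y{\left(v \right)} = 223$ ($Y{\left(v \right)} = \left(-1\right) \left(-223\right) = 223$)
$R{\left(P,O \right)} = 123 + O$
$q = - \frac{16884}{30661}$ ($q = \frac{223 + 16661}{-30699 + \left(123 - 85\right)} = \frac{16884}{-30699 + 38} = \frac{16884}{-30661} = 16884 \left(- \frac{1}{30661}\right) = - \frac{16884}{30661} \approx -0.55067$)
$\frac{1}{W{\left(218,-104 \right)} + q} = \frac{1}{218 - \frac{16884}{30661}} = \frac{1}{\frac{6667214}{30661}} = \frac{30661}{6667214}$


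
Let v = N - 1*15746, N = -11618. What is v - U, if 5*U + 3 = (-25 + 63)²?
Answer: -138261/5 ≈ -27652.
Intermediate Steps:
U = 1441/5 (U = -⅗ + (-25 + 63)²/5 = -⅗ + (⅕)*38² = -⅗ + (⅕)*1444 = -⅗ + 1444/5 = 1441/5 ≈ 288.20)
v = -27364 (v = -11618 - 1*15746 = -11618 - 15746 = -27364)
v - U = -27364 - 1*1441/5 = -27364 - 1441/5 = -138261/5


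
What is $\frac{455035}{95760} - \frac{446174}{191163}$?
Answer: $\frac{421526033}{174340656} \approx 2.4178$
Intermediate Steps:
$\frac{455035}{95760} - \frac{446174}{191163} = 455035 \cdot \frac{1}{95760} - \frac{446174}{191163} = \frac{13001}{2736} - \frac{446174}{191163} = \frac{421526033}{174340656}$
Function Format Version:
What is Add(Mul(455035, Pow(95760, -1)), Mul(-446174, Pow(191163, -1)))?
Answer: Rational(421526033, 174340656) ≈ 2.4178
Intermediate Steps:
Add(Mul(455035, Pow(95760, -1)), Mul(-446174, Pow(191163, -1))) = Add(Mul(455035, Rational(1, 95760)), Mul(-446174, Rational(1, 191163))) = Add(Rational(13001, 2736), Rational(-446174, 191163)) = Rational(421526033, 174340656)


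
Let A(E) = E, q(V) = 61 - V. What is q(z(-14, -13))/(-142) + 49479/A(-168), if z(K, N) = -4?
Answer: -1172823/3976 ≈ -294.98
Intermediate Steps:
q(z(-14, -13))/(-142) + 49479/A(-168) = (61 - 1*(-4))/(-142) + 49479/(-168) = (61 + 4)*(-1/142) + 49479*(-1/168) = 65*(-1/142) - 16493/56 = -65/142 - 16493/56 = -1172823/3976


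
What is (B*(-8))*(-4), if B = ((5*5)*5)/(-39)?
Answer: -4000/39 ≈ -102.56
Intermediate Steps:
B = -125/39 (B = (25*5)*(-1/39) = 125*(-1/39) = -125/39 ≈ -3.2051)
(B*(-8))*(-4) = -125/39*(-8)*(-4) = (1000/39)*(-4) = -4000/39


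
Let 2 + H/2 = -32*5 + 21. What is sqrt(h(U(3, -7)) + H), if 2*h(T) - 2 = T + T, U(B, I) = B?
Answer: I*sqrt(278) ≈ 16.673*I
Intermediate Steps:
H = -282 (H = -4 + 2*(-32*5 + 21) = -4 + 2*(-160 + 21) = -4 + 2*(-139) = -4 - 278 = -282)
h(T) = 1 + T (h(T) = 1 + (T + T)/2 = 1 + (2*T)/2 = 1 + T)
sqrt(h(U(3, -7)) + H) = sqrt((1 + 3) - 282) = sqrt(4 - 282) = sqrt(-278) = I*sqrt(278)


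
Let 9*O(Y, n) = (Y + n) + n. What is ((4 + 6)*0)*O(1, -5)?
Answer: 0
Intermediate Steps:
O(Y, n) = Y/9 + 2*n/9 (O(Y, n) = ((Y + n) + n)/9 = (Y + 2*n)/9 = Y/9 + 2*n/9)
((4 + 6)*0)*O(1, -5) = ((4 + 6)*0)*((⅑)*1 + (2/9)*(-5)) = (10*0)*(⅑ - 10/9) = 0*(-1) = 0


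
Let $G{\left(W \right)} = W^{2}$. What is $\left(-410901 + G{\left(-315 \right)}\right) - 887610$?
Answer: $-1199286$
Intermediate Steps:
$\left(-410901 + G{\left(-315 \right)}\right) - 887610 = \left(-410901 + \left(-315\right)^{2}\right) - 887610 = \left(-410901 + 99225\right) - 887610 = -311676 - 887610 = -1199286$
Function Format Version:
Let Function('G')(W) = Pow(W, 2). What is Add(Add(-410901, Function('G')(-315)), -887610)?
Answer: -1199286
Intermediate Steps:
Add(Add(-410901, Function('G')(-315)), -887610) = Add(Add(-410901, Pow(-315, 2)), -887610) = Add(Add(-410901, 99225), -887610) = Add(-311676, -887610) = -1199286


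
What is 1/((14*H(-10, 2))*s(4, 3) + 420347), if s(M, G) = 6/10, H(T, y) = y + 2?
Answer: 5/2101903 ≈ 2.3788e-6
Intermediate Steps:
H(T, y) = 2 + y
s(M, G) = 3/5 (s(M, G) = 6*(1/10) = 3/5)
1/((14*H(-10, 2))*s(4, 3) + 420347) = 1/((14*(2 + 2))*(3/5) + 420347) = 1/((14*4)*(3/5) + 420347) = 1/(56*(3/5) + 420347) = 1/(168/5 + 420347) = 1/(2101903/5) = 5/2101903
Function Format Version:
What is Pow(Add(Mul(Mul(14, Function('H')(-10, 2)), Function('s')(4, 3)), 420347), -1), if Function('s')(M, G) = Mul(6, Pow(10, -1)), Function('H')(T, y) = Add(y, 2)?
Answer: Rational(5, 2101903) ≈ 2.3788e-6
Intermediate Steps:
Function('H')(T, y) = Add(2, y)
Function('s')(M, G) = Rational(3, 5) (Function('s')(M, G) = Mul(6, Rational(1, 10)) = Rational(3, 5))
Pow(Add(Mul(Mul(14, Function('H')(-10, 2)), Function('s')(4, 3)), 420347), -1) = Pow(Add(Mul(Mul(14, Add(2, 2)), Rational(3, 5)), 420347), -1) = Pow(Add(Mul(Mul(14, 4), Rational(3, 5)), 420347), -1) = Pow(Add(Mul(56, Rational(3, 5)), 420347), -1) = Pow(Add(Rational(168, 5), 420347), -1) = Pow(Rational(2101903, 5), -1) = Rational(5, 2101903)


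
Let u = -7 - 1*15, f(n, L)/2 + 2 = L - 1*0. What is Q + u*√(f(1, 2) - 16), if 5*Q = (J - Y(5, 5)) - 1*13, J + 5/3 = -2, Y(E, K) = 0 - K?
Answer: -7/3 - 88*I ≈ -2.3333 - 88.0*I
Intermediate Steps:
Y(E, K) = -K
J = -11/3 (J = -5/3 - 2 = -11/3 ≈ -3.6667)
f(n, L) = -4 + 2*L (f(n, L) = -4 + 2*(L - 1*0) = -4 + 2*(L + 0) = -4 + 2*L)
u = -22 (u = -7 - 15 = -22)
Q = -7/3 (Q = ((-11/3 - (-1)*5) - 1*13)/5 = ((-11/3 - 1*(-5)) - 13)/5 = ((-11/3 + 5) - 13)/5 = (4/3 - 13)/5 = (⅕)*(-35/3) = -7/3 ≈ -2.3333)
Q + u*√(f(1, 2) - 16) = -7/3 - 22*√((-4 + 2*2) - 16) = -7/3 - 22*√((-4 + 4) - 16) = -7/3 - 22*√(0 - 16) = -7/3 - 88*I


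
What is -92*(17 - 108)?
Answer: 8372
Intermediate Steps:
-92*(17 - 108) = -92*(-91) = 8372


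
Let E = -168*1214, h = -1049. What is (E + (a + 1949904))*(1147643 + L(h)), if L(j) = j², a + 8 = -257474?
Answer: 3346146052680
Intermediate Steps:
a = -257482 (a = -8 - 257474 = -257482)
E = -203952
(E + (a + 1949904))*(1147643 + L(h)) = (-203952 + (-257482 + 1949904))*(1147643 + (-1049)²) = (-203952 + 1692422)*(1147643 + 1100401) = 1488470*2248044 = 3346146052680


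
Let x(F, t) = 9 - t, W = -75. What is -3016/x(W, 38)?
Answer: 104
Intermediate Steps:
-3016/x(W, 38) = -3016/(9 - 1*38) = -3016/(9 - 38) = -3016/(-29) = -3016*(-1/29) = 104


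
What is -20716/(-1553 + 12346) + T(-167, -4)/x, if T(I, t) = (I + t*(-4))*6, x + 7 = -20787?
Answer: -210495023/112214821 ≈ -1.8758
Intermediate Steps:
x = -20794 (x = -7 - 20787 = -20794)
T(I, t) = -24*t + 6*I (T(I, t) = (I - 4*t)*6 = -24*t + 6*I)
-20716/(-1553 + 12346) + T(-167, -4)/x = -20716/(-1553 + 12346) + (-24*(-4) + 6*(-167))/(-20794) = -20716/10793 + (96 - 1002)*(-1/20794) = -20716*1/10793 - 906*(-1/20794) = -20716/10793 + 453/10397 = -210495023/112214821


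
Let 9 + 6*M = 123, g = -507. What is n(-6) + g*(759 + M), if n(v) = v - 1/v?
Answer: -2366711/6 ≈ -3.9445e+5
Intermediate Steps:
M = 19 (M = -3/2 + (1/6)*123 = -3/2 + 41/2 = 19)
n(-6) + g*(759 + M) = (-6 - 1/(-6)) - 507*(759 + 19) = (-6 - 1*(-1/6)) - 507*778 = (-6 + 1/6) - 394446 = -35/6 - 394446 = -2366711/6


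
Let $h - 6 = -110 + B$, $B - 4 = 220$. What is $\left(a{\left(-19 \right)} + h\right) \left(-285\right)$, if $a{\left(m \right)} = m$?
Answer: $-28785$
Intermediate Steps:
$B = 224$ ($B = 4 + 220 = 224$)
$h = 120$ ($h = 6 + \left(-110 + 224\right) = 6 + 114 = 120$)
$\left(a{\left(-19 \right)} + h\right) \left(-285\right) = \left(-19 + 120\right) \left(-285\right) = 101 \left(-285\right) = -28785$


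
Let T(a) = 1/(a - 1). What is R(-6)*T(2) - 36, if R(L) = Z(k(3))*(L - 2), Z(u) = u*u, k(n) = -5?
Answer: -236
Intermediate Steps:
Z(u) = u²
T(a) = 1/(-1 + a)
R(L) = -50 + 25*L (R(L) = (-5)²*(L - 2) = 25*(-2 + L) = -50 + 25*L)
R(-6)*T(2) - 36 = (-50 + 25*(-6))/(-1 + 2) - 36 = (-50 - 150)/1 - 36 = -200*1 - 36 = -200 - 36 = -236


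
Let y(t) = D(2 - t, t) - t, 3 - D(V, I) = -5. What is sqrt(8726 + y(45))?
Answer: sqrt(8689) ≈ 93.215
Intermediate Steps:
D(V, I) = 8 (D(V, I) = 3 - 1*(-5) = 3 + 5 = 8)
y(t) = 8 - t
sqrt(8726 + y(45)) = sqrt(8726 + (8 - 1*45)) = sqrt(8726 + (8 - 45)) = sqrt(8726 - 37) = sqrt(8689)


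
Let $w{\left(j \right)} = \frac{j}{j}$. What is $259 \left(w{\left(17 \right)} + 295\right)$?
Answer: $76664$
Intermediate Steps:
$w{\left(j \right)} = 1$
$259 \left(w{\left(17 \right)} + 295\right) = 259 \left(1 + 295\right) = 259 \cdot 296 = 76664$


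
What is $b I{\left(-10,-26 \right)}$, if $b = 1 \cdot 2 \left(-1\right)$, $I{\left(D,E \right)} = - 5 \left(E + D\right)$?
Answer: $-360$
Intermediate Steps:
$I{\left(D,E \right)} = - 5 D - 5 E$ ($I{\left(D,E \right)} = - 5 \left(D + E\right) = - 5 D - 5 E$)
$b = -2$ ($b = 2 \left(-1\right) = -2$)
$b I{\left(-10,-26 \right)} = - 2 \left(\left(-5\right) \left(-10\right) - -130\right) = - 2 \left(50 + 130\right) = \left(-2\right) 180 = -360$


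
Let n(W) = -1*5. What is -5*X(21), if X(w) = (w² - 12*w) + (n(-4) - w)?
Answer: -815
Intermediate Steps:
n(W) = -5
X(w) = -5 + w² - 13*w (X(w) = (w² - 12*w) + (-5 - w) = -5 + w² - 13*w)
-5*X(21) = -5*(-5 + 21² - 13*21) = -5*(-5 + 441 - 273) = -5*163 = -815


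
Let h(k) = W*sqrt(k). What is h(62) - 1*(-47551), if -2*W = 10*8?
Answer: 47551 - 40*sqrt(62) ≈ 47236.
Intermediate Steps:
W = -40 (W = -5*8 = -1/2*80 = -40)
h(k) = -40*sqrt(k)
h(62) - 1*(-47551) = -40*sqrt(62) - 1*(-47551) = -40*sqrt(62) + 47551 = 47551 - 40*sqrt(62)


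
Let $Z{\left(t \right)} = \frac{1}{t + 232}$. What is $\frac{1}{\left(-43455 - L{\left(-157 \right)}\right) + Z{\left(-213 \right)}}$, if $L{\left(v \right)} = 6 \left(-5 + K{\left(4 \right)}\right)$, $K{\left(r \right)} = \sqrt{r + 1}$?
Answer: $- \frac{7838203}{340373520248} + \frac{1083 \sqrt{5}}{340373520248} \approx -2.3021 \cdot 10^{-5}$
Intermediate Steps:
$K{\left(r \right)} = \sqrt{1 + r}$
$L{\left(v \right)} = -30 + 6 \sqrt{5}$ ($L{\left(v \right)} = 6 \left(-5 + \sqrt{1 + 4}\right) = 6 \left(-5 + \sqrt{5}\right) = -30 + 6 \sqrt{5}$)
$Z{\left(t \right)} = \frac{1}{232 + t}$
$\frac{1}{\left(-43455 - L{\left(-157 \right)}\right) + Z{\left(-213 \right)}} = \frac{1}{\left(-43455 - \left(-30 + 6 \sqrt{5}\right)\right) + \frac{1}{232 - 213}} = \frac{1}{\left(-43455 + \left(30 - 6 \sqrt{5}\right)\right) + \frac{1}{19}} = \frac{1}{\left(-43425 - 6 \sqrt{5}\right) + \frac{1}{19}} = \frac{1}{- \frac{825074}{19} - 6 \sqrt{5}}$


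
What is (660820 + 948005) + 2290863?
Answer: 3899688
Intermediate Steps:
(660820 + 948005) + 2290863 = 1608825 + 2290863 = 3899688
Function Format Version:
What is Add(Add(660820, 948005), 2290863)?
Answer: 3899688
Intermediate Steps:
Add(Add(660820, 948005), 2290863) = Add(1608825, 2290863) = 3899688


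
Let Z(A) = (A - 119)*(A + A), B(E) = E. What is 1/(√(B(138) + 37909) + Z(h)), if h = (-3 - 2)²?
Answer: -4700/22051953 - √38047/22051953 ≈ -0.00022198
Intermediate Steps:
h = 25 (h = (-5)² = 25)
Z(A) = 2*A*(-119 + A) (Z(A) = (-119 + A)*(2*A) = 2*A*(-119 + A))
1/(√(B(138) + 37909) + Z(h)) = 1/(√(138 + 37909) + 2*25*(-119 + 25)) = 1/(√38047 + 2*25*(-94)) = 1/(√38047 - 4700) = 1/(-4700 + √38047)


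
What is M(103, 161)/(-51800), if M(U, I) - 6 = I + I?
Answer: -41/6475 ≈ -0.0063320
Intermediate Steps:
M(U, I) = 6 + 2*I (M(U, I) = 6 + (I + I) = 6 + 2*I)
M(103, 161)/(-51800) = (6 + 2*161)/(-51800) = (6 + 322)*(-1/51800) = 328*(-1/51800) = -41/6475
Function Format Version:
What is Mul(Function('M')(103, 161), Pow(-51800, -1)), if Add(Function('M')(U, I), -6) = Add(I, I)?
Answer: Rational(-41, 6475) ≈ -0.0063320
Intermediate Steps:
Function('M')(U, I) = Add(6, Mul(2, I)) (Function('M')(U, I) = Add(6, Add(I, I)) = Add(6, Mul(2, I)))
Mul(Function('M')(103, 161), Pow(-51800, -1)) = Mul(Add(6, Mul(2, 161)), Pow(-51800, -1)) = Mul(Add(6, 322), Rational(-1, 51800)) = Mul(328, Rational(-1, 51800)) = Rational(-41, 6475)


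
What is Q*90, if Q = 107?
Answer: 9630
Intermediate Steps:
Q*90 = 107*90 = 9630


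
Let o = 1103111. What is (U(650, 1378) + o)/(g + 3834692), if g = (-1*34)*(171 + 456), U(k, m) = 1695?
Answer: 552403/1906687 ≈ 0.28972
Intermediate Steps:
g = -21318 (g = -34*627 = -21318)
(U(650, 1378) + o)/(g + 3834692) = (1695 + 1103111)/(-21318 + 3834692) = 1104806/3813374 = 1104806*(1/3813374) = 552403/1906687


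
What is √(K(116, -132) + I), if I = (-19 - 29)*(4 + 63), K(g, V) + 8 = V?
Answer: 2*I*√839 ≈ 57.931*I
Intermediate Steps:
K(g, V) = -8 + V
I = -3216 (I = -48*67 = -3216)
√(K(116, -132) + I) = √((-8 - 132) - 3216) = √(-140 - 3216) = √(-3356) = 2*I*√839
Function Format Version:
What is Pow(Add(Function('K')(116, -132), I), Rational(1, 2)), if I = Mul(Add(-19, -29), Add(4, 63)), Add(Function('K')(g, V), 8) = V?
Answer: Mul(2, I, Pow(839, Rational(1, 2))) ≈ Mul(57.931, I)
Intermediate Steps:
Function('K')(g, V) = Add(-8, V)
I = -3216 (I = Mul(-48, 67) = -3216)
Pow(Add(Function('K')(116, -132), I), Rational(1, 2)) = Pow(Add(Add(-8, -132), -3216), Rational(1, 2)) = Pow(Add(-140, -3216), Rational(1, 2)) = Pow(-3356, Rational(1, 2)) = Mul(2, I, Pow(839, Rational(1, 2)))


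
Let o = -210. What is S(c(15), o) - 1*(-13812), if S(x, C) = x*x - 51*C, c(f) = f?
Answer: 24747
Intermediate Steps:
S(x, C) = x² - 51*C
S(c(15), o) - 1*(-13812) = (15² - 51*(-210)) - 1*(-13812) = (225 + 10710) + 13812 = 10935 + 13812 = 24747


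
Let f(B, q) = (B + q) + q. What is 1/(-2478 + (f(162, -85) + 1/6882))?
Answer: -6882/17108651 ≈ -0.00040225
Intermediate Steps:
f(B, q) = B + 2*q
1/(-2478 + (f(162, -85) + 1/6882)) = 1/(-2478 + ((162 + 2*(-85)) + 1/6882)) = 1/(-2478 + ((162 - 170) + 1/6882)) = 1/(-2478 + (-8 + 1/6882)) = 1/(-2478 - 55055/6882) = 1/(-17108651/6882) = -6882/17108651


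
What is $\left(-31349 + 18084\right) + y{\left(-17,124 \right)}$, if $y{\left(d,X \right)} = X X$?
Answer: $2111$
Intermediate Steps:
$y{\left(d,X \right)} = X^{2}$
$\left(-31349 + 18084\right) + y{\left(-17,124 \right)} = \left(-31349 + 18084\right) + 124^{2} = -13265 + 15376 = 2111$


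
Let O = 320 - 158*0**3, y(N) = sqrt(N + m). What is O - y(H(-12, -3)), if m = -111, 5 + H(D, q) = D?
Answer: 320 - 8*I*sqrt(2) ≈ 320.0 - 11.314*I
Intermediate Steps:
H(D, q) = -5 + D
y(N) = sqrt(-111 + N) (y(N) = sqrt(N - 111) = sqrt(-111 + N))
O = 320 (O = 320 - 158*0 = 320 + 0 = 320)
O - y(H(-12, -3)) = 320 - sqrt(-111 + (-5 - 12)) = 320 - sqrt(-111 - 17) = 320 - sqrt(-128) = 320 - 8*I*sqrt(2)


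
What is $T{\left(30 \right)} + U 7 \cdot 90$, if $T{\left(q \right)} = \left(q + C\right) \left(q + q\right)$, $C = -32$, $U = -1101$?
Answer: $-693750$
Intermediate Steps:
$T{\left(q \right)} = 2 q \left(-32 + q\right)$ ($T{\left(q \right)} = \left(q - 32\right) \left(q + q\right) = \left(-32 + q\right) 2 q = 2 q \left(-32 + q\right)$)
$T{\left(30 \right)} + U 7 \cdot 90 = 2 \cdot 30 \left(-32 + 30\right) - 1101 \cdot 7 \cdot 90 = 2 \cdot 30 \left(-2\right) - 693630 = -120 - 693630 = -693750$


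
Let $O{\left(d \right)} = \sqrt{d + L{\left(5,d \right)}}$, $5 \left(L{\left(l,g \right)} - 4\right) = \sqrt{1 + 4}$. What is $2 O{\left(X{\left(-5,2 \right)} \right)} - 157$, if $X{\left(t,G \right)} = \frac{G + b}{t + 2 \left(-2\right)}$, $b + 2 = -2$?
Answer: $-157 + \frac{2 \sqrt{950 + 45 \sqrt{5}}}{15} \approx -152.68$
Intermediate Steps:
$b = -4$ ($b = -2 - 2 = -4$)
$L{\left(l,g \right)} = 4 + \frac{\sqrt{5}}{5}$ ($L{\left(l,g \right)} = 4 + \frac{\sqrt{1 + 4}}{5} = 4 + \frac{\sqrt{5}}{5}$)
$X{\left(t,G \right)} = \frac{-4 + G}{-4 + t}$ ($X{\left(t,G \right)} = \frac{G - 4}{t + 2 \left(-2\right)} = \frac{-4 + G}{t - 4} = \frac{-4 + G}{-4 + t}$)
$O{\left(d \right)} = \sqrt{4 + d + \frac{\sqrt{5}}{5}}$ ($O{\left(d \right)} = \sqrt{d + \left(4 + \frac{\sqrt{5}}{5}\right)} = \sqrt{4 + d + \frac{\sqrt{5}}{5}}$)
$2 O{\left(X{\left(-5,2 \right)} \right)} - 157 = 2 \frac{\sqrt{100 + 5 \sqrt{5} + 25 \frac{-4 + 2}{-4 - 5}}}{5} - 157 = 2 \frac{\sqrt{100 + 5 \sqrt{5} + 25 \frac{1}{-9} \left(-2\right)}}{5} - 157 = 2 \frac{\sqrt{100 + 5 \sqrt{5} + 25 \left(\left(- \frac{1}{9}\right) \left(-2\right)\right)}}{5} - 157 = 2 \frac{\sqrt{100 + 5 \sqrt{5} + 25 \cdot \frac{2}{9}}}{5} - 157 = 2 \frac{\sqrt{100 + 5 \sqrt{5} + \frac{50}{9}}}{5} - 157 = 2 \frac{\sqrt{\frac{950}{9} + 5 \sqrt{5}}}{5} - 157 = \frac{2 \sqrt{\frac{950}{9} + 5 \sqrt{5}}}{5} - 157 = -157 + \frac{2 \sqrt{\frac{950}{9} + 5 \sqrt{5}}}{5}$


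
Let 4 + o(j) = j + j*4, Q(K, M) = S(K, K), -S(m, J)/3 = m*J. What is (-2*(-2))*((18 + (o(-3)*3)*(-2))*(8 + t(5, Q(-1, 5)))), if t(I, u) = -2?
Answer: 3168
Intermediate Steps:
S(m, J) = -3*J*m (S(m, J) = -3*m*J = -3*J*m)
Q(K, M) = -3*K**2 (Q(K, M) = -3*K*K = -3*K**2)
o(j) = -4 + 5*j (o(j) = -4 + (j + j*4) = -4 + (j + 4*j) = -4 + 5*j)
(-2*(-2))*((18 + (o(-3)*3)*(-2))*(8 + t(5, Q(-1, 5)))) = (-2*(-2))*((18 + ((-4 + 5*(-3))*3)*(-2))*(8 - 2)) = 4*((18 + ((-4 - 15)*3)*(-2))*6) = 4*((18 - 19*3*(-2))*6) = 4*((18 - 57*(-2))*6) = 4*((18 + 114)*6) = 4*(132*6) = 4*792 = 3168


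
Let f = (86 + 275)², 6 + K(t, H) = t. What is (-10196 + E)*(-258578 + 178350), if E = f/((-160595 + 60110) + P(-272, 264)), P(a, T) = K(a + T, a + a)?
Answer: 82219108532500/100499 ≈ 8.1811e+8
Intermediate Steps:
K(t, H) = -6 + t
P(a, T) = -6 + T + a (P(a, T) = -6 + (a + T) = -6 + (T + a) = -6 + T + a)
f = 130321 (f = 361² = 130321)
E = -130321/100499 (E = 130321/((-160595 + 60110) + (-6 + 264 - 272)) = 130321/(-100485 - 14) = 130321/(-100499) = 130321*(-1/100499) = -130321/100499 ≈ -1.2967)
(-10196 + E)*(-258578 + 178350) = (-10196 - 130321/100499)*(-258578 + 178350) = -1024818125/100499*(-80228) = 82219108532500/100499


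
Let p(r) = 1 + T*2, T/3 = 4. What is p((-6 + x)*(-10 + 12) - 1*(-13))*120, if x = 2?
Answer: 3000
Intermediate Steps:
T = 12 (T = 3*4 = 12)
p(r) = 25 (p(r) = 1 + 12*2 = 1 + 24 = 25)
p((-6 + x)*(-10 + 12) - 1*(-13))*120 = 25*120 = 3000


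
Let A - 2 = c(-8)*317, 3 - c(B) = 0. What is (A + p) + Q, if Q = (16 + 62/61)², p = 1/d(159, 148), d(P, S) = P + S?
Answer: 1419435720/1142347 ≈ 1242.6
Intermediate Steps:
c(B) = 3 (c(B) = 3 - 1*0 = 3 + 0 = 3)
A = 953 (A = 2 + 3*317 = 2 + 951 = 953)
p = 1/307 (p = 1/(159 + 148) = 1/307 ≈ 0.0032573)
Q = 1077444/3721 (Q = (16 + 62*(1/61))² = (16 + 62/61)² = (1038/61)² = 1077444/3721 ≈ 289.56)
(A + p) + Q = (953 + 1/307) + 1077444/3721 = 292572/307 + 1077444/3721 = 1419435720/1142347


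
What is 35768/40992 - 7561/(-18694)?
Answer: 61161719/47894028 ≈ 1.2770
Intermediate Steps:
35768/40992 - 7561/(-18694) = 35768*(1/40992) - 7561*(-1/18694) = 4471/5124 + 7561/18694 = 61161719/47894028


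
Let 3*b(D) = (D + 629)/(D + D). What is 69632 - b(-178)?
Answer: 74367427/1068 ≈ 69632.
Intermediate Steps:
b(D) = (629 + D)/(6*D) (b(D) = ((D + 629)/(D + D))/3 = ((629 + D)/((2*D)))/3 = ((629 + D)*(1/(2*D)))/3 = ((629 + D)/(2*D))/3 = (629 + D)/(6*D))
69632 - b(-178) = 69632 - (629 - 178)/(6*(-178)) = 69632 - (-1)*451/(6*178) = 69632 - 1*(-451/1068) = 69632 + 451/1068 = 74367427/1068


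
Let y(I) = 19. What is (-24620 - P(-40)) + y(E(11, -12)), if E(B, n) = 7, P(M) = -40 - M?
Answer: -24601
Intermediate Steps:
(-24620 - P(-40)) + y(E(11, -12)) = (-24620 - (-40 - 1*(-40))) + 19 = (-24620 - (-40 + 40)) + 19 = (-24620 - 1*0) + 19 = (-24620 + 0) + 19 = -24620 + 19 = -24601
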